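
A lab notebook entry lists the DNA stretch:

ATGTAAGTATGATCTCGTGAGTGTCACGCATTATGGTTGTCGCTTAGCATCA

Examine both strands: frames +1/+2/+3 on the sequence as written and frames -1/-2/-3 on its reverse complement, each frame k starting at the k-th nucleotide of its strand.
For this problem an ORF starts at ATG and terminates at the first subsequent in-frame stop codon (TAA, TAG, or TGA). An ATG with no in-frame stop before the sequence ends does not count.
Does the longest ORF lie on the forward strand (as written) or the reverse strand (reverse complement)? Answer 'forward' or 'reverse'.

reverse

Reverse complement (5'→3'): TGATGCTAAGCGACAACCATAATGCGTGACACTCACGAGATCATACTTACAT
Frame +1: ATG TAA GTA TGA TCT CGT GAG TGT CAC GCA TTA TGG TTG TCG CTT AGC ATC — ATG at 1, stop TAA at 4 → 6 nt.
Frame +2: TGT AAG TAT GAT CTC GTG AGT GTC ACG CAT TAT GGT TGT CGC TTA GCA TCA — no ATG→stop ORF.
Frame +3: GTA AGT ATG ATC TCG TGA GTG TCA CGC ATT ATG GTT GTC GCT TAG CAT — ATG at 9, stop TGA at 18 → 12 nt; ATG at 33, stop TAG at 45 → 15 nt.
Frame -1: TGA TGC TAA GCG ACA ACC ATA ATG CGT GAC ACT CAC GAG ATC ATA CTT ACA — no ATG→stop ORF.
Frame -2: GAT GCT AAG CGA CAA CCA TAA TGC GTG ACA CTC ACG AGA TCA TAC TTA CAT — no ATG→stop ORF.
Frame -3: ATG CTA AGC GAC AAC CAT AAT GCG TGA CAC TCA CGA GAT CAT ACT TAC — ATG at 3, stop TGA at 27 → 27 nt.
Forward-strand max 15 nt; reverse-strand max 27 nt. The reverse strand has the longer ORF.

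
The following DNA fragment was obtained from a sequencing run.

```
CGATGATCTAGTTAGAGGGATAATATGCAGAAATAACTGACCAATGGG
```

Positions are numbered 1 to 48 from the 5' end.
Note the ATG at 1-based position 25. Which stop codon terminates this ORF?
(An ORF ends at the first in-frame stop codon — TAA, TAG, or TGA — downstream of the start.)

Codons from position 25: ATG (25–27), CAG (28–30), AAA (31–33), TAA (34–36).
The first in-frame stop codon is TAA.

TAA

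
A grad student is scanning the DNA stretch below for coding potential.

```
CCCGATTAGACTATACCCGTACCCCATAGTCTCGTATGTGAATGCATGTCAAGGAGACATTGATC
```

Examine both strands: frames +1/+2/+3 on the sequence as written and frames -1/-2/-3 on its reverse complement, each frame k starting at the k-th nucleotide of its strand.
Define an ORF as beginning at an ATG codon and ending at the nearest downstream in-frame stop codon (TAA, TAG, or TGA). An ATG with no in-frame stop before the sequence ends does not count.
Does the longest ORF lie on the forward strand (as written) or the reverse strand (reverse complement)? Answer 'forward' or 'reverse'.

reverse

Reverse complement (5'→3'): GATCAATGTCTCCTTGACATGCATTCACATACGAGACTATGGGGTACGGGTATAGTCTAATCGGG
Frame +1: CCC GAT TAG ACT ATA CCC GTA CCC CAT AGT CTC GTA TGT GAA TGC ATG TCA AGG AGA CAT TGA — ATG at 46, stop TGA at 61 → 18 nt.
Frame +2: CCG ATT AGA CTA TAC CCG TAC CCC ATA GTC TCG TAT GTG AAT GCA TGT CAA GGA GAC ATT GAT — no ATG→stop ORF.
Frame +3: CGA TTA GAC TAT ACC CGT ACC CCA TAG TCT CGT ATG TGA ATG CAT GTC AAG GAG ACA TTG ATC — ATG at 36, stop TGA at 39 → 6 nt.
Frame -1: GAT CAA TGT CTC CTT GAC ATG CAT TCA CAT ACG AGA CTA TGG GGT ACG GGT ATA GTC TAA TCG — ATG at 19, stop TAA at 58 → 42 nt.
Frame -2: ATC AAT GTC TCC TTG ACA TGC ATT CAC ATA CGA GAC TAT GGG GTA CGG GTA TAG TCT AAT CGG — no ATG→stop ORF.
Frame -3: TCA ATG TCT CCT TGA CAT GCA TTC ACA TAC GAG ACT ATG GGG TAC GGG TAT AGT CTA ATC GGG — ATG at 6, stop TGA at 15 → 12 nt.
Forward-strand max 18 nt; reverse-strand max 42 nt. The reverse strand has the longer ORF.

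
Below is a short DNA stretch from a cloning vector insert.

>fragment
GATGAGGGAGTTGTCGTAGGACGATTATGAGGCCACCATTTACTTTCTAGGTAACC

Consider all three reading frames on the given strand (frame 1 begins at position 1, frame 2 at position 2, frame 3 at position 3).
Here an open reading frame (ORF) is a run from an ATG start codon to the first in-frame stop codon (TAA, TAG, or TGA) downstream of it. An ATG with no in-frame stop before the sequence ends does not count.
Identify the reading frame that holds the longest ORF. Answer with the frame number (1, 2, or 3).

Frame 1: GAT GAG GGA GTT GTC GTA GGA CGA TTA TGA GGC CAC CAT TTA CTT TCT AGG TAA — no ATG→stop ORF.
Frame 2: ATG AGG GAG TTG TCG TAG GAC GAT TAT GAG GCC ACC ATT TAC TTT CTA GGT AAC — ATG at 2, stop TAG at 17 → 18 nt.
Frame 3: TGA GGG AGT TGT CGT AGG ACG ATT ATG AGG CCA CCA TTT ACT TTC TAG GTA ACC — ATG at 27, stop TAG at 48 → 24 nt.
Longest ORF is 24 nt in frame 3 (positions 27–50).

3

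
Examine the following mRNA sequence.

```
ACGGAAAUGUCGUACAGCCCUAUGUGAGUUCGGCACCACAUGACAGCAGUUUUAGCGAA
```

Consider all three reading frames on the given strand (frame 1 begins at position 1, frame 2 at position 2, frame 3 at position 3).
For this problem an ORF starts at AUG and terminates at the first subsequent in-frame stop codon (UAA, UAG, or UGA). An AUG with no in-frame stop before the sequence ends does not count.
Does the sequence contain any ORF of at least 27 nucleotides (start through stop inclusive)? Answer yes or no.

Frame 1: ACG GAA AUG UCG UAC AGC CCU AUG UGA GUU CGG CAC CAC AUG ACA GCA GUU UUA GCG — AUG at 7, stop UGA at 25 → 21 nt; AUG at 22, stop UGA at 25 → 6 nt.
Frame 2: CGG AAA UGU CGU ACA GCC CUA UGU GAG UUC GGC ACC ACA UGA CAG CAG UUU UAG CGA — no AUG→stop ORF.
Frame 3: GGA AAU GUC GUA CAG CCC UAU GUG AGU UCG GCA CCA CAU GAC AGC AGU UUU AGC GAA — no AUG→stop ORF.
Largest ORF found is 21 nucleotides < 27, so no.

no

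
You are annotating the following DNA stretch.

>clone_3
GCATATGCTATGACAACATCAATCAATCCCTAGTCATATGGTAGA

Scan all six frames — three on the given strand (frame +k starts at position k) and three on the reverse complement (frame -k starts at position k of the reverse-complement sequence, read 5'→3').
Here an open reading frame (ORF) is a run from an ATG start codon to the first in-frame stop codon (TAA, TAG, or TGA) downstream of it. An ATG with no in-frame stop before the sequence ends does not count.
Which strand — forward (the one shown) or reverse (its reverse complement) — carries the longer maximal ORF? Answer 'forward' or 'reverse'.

forward

Reverse complement (5'→3'): TCTACCATATGACTAGGGATTGATTGATGTTGTCATAGCATATGC
Frame +1: GCA TAT GCT ATG ACA ACA TCA ATC AAT CCC TAG TCA TAT GGT AGA — ATG at 10, stop TAG at 31 → 24 nt.
Frame +2: CAT ATG CTA TGA CAA CAT CAA TCA ATC CCT AGT CAT ATG GTA — ATG at 5, stop TGA at 11 → 9 nt.
Frame +3: ATA TGC TAT GAC AAC ATC AAT CAA TCC CTA GTC ATA TGG TAG — no ATG→stop ORF.
Frame -1: TCT ACC ATA TGA CTA GGG ATT GAT TGA TGT TGT CAT AGC ATA TGC — no ATG→stop ORF.
Frame -2: CTA CCA TAT GAC TAG GGA TTG ATT GAT GTT GTC ATA GCA TAT — no ATG→stop ORF.
Frame -3: TAC CAT ATG ACT AGG GAT TGA TTG ATG TTG TCA TAG CAT ATG — ATG at 9, stop TGA at 21 → 15 nt; ATG at 27, stop TAG at 36 → 12 nt.
Forward-strand max 24 nt; reverse-strand max 15 nt. The forward strand has the longer ORF.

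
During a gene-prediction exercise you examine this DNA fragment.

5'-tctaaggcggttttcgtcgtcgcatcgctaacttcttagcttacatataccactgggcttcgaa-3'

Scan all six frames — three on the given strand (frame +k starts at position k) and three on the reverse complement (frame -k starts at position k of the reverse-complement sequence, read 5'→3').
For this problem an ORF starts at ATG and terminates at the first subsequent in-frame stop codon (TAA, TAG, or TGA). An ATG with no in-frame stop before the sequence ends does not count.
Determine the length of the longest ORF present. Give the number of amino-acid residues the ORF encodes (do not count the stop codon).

Reverse complement (5'→3'): TTCGAAGCCCAGTGGTATATGTAAGCTAAGAAGTTAGCGATGCGACGACGAAAACCGCCTTAGA
Frame +1: TCT AAG GCG GTT TTC GTC GTC GCA TCG CTA ACT TCT TAG CTT ACA TAT ACC ACT GGG CTT CGA — no ATG→stop ORF.
Frame +2: CTA AGG CGG TTT TCG TCG TCG CAT CGC TAA CTT CTT AGC TTA CAT ATA CCA CTG GGC TTC GAA — no ATG→stop ORF.
Frame +3: TAA GGC GGT TTT CGT CGT CGC ATC GCT AAC TTC TTA GCT TAC ATA TAC CAC TGG GCT TCG — no ATG→stop ORF.
Frame -1: TTC GAA GCC CAG TGG TAT ATG TAA GCT AAG AAG TTA GCG ATG CGA CGA CGA AAA CCG CCT TAG — ATG at 19, stop TAA at 22 → 6 nt; ATG at 40, stop TAG at 61 → 24 nt.
Frame -2: TCG AAG CCC AGT GGT ATA TGT AAG CTA AGA AGT TAG CGA TGC GAC GAC GAA AAC CGC CTT AGA — no ATG→stop ORF.
Frame -3: CGA AGC CCA GTG GTA TAT GTA AGC TAA GAA GTT AGC GAT GCG ACG ACG AAA ACC GCC TTA — no ATG→stop ORF.
Longest: frame -1, positions 40–63, 24 nt = 8 codons = 7 aa. → 7 amino acids.

7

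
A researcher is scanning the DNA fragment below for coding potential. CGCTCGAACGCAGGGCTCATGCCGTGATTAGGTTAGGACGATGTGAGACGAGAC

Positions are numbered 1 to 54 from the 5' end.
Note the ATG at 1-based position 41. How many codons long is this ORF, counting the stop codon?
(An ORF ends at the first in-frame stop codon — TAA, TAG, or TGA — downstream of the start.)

Codons from position 41: ATG (41–43), TGA (44–46).
TGA is the first in-frame stop; that's 2 codons including the stop.

2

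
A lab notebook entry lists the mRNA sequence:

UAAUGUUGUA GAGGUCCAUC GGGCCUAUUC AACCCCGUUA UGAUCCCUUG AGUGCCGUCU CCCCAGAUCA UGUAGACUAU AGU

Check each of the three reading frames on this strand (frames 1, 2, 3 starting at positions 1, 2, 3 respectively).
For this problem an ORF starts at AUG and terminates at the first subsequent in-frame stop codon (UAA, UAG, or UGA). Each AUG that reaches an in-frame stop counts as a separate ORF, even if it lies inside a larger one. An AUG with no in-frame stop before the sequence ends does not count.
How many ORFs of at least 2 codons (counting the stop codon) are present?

Frame 1: UAA UGU UGU AGA GGU CCA UCG GGC CUA UUC AAC CCC GUU AUG AUC CCU UGA GUG CCG UCU CCC CAG AUC AUG UAG ACU AUA — AUG at 40, stop UGA at 49 → 12 nt; AUG at 70, stop UAG at 73 → 6 nt.
Frame 2: AAU GUU GUA GAG GUC CAU CGG GCC UAU UCA ACC CCG UUA UGA UCC CUU GAG UGC CGU CUC CCC AGA UCA UGU AGA CUA UAG — no AUG→stop ORF.
Frame 3: AUG UUG UAG AGG UCC AUC GGG CCU AUU CAA CCC CGU UAU GAU CCC UUG AGU GCC GUC UCC CCA GAU CAU GUA GAC UAU AGU — AUG at 3, stop UAG at 9 → 9 nt.
ORFs ≥ 2 codons: frame 1 40–51 (4 codons), frame 1 70–75 (2 codons), frame 3 3–11 (3 codons). Count = 3.

3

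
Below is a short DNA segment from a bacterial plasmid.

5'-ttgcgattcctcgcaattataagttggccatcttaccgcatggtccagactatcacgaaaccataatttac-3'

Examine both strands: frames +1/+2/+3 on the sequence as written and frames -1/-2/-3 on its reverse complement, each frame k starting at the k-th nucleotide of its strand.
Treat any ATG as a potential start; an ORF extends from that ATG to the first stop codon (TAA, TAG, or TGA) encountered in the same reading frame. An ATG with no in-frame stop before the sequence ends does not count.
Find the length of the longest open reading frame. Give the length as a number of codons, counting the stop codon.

9

Reverse complement (5'→3'): GTAAATTATGGTTTCGTGATAGTCTGGACCATGCGGTAAGATGGCCAACTTATAATTGCGAGGAATCGCAA
Frame +1: TTG CGA TTC CTC GCA ATT ATA AGT TGG CCA TCT TAC CGC ATG GTC CAG ACT ATC ACG AAA CCA TAA TTT — ATG at 40, stop TAA at 64 → 27 nt.
Frame +2: TGC GAT TCC TCG CAA TTA TAA GTT GGC CAT CTT ACC GCA TGG TCC AGA CTA TCA CGA AAC CAT AAT TTA — no ATG→stop ORF.
Frame +3: GCG ATT CCT CGC AAT TAT AAG TTG GCC ATC TTA CCG CAT GGT CCA GAC TAT CAC GAA ACC ATA ATT TAC — no ATG→stop ORF.
Frame -1: GTA AAT TAT GGT TTC GTG ATA GTC TGG ACC ATG CGG TAA GAT GGC CAA CTT ATA ATT GCG AGG AAT CGC — ATG at 31, stop TAA at 37 → 9 nt.
Frame -2: TAA ATT ATG GTT TCG TGA TAG TCT GGA CCA TGC GGT AAG ATG GCC AAC TTA TAA TTG CGA GGA ATC GCA — ATG at 8, stop TGA at 17 → 12 nt; ATG at 41, stop TAA at 53 → 15 nt.
Frame -3: AAA TTA TGG TTT CGT GAT AGT CTG GAC CAT GCG GTA AGA TGG CCA ACT TAT AAT TGC GAG GAA TCG CAA — no ATG→stop ORF.
Longest: frame +1, positions 40–66, 27 nt = 9 codons = 8 aa. → 9 codons.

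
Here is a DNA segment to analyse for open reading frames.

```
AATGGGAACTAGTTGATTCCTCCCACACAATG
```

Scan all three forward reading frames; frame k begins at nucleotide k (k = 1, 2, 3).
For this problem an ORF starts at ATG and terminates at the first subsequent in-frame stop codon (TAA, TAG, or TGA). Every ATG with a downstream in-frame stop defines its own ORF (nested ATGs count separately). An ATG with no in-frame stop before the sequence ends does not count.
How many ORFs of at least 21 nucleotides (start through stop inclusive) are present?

Frame 1: AAT GGG AAC TAG TTG ATT CCT CCC ACA CAA — no ATG→stop ORF.
Frame 2: ATG GGA ACT AGT TGA TTC CTC CCA CAC AAT — ATG at 2, stop TGA at 14 → 15 nt.
Frame 3: TGG GAA CTA GTT GAT TCC TCC CAC ACA ATG — no ATG→stop ORF.
No ORF reaches 21 nucleotides. Count = 0.

0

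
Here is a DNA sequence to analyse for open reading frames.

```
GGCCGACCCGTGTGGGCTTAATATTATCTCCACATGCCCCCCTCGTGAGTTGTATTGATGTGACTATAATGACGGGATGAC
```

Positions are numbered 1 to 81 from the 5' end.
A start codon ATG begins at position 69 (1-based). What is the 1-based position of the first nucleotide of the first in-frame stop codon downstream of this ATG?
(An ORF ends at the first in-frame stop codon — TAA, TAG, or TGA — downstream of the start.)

78

Codons from position 69: ATG (69–71), ACG (72–74), GGA (75–77), TGA (78–80).
TGA is a stop codon; it begins at position 78.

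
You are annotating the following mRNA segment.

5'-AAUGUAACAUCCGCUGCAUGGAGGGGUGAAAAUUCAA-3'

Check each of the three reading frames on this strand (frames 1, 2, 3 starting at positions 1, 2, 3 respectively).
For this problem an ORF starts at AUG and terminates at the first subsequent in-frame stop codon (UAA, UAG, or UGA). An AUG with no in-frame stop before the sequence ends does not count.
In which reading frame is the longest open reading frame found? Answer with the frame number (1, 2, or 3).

3

Frame 1: AAU GUA ACA UCC GCU GCA UGG AGG GGU GAA AAU UCA — no AUG→stop ORF.
Frame 2: AUG UAA CAU CCG CUG CAU GGA GGG GUG AAA AUU CAA — AUG at 2, stop UAA at 5 → 6 nt.
Frame 3: UGU AAC AUC CGC UGC AUG GAG GGG UGA AAA UUC — AUG at 18, stop UGA at 27 → 12 nt.
Longest ORF is 12 nt in frame 3 (positions 18–29).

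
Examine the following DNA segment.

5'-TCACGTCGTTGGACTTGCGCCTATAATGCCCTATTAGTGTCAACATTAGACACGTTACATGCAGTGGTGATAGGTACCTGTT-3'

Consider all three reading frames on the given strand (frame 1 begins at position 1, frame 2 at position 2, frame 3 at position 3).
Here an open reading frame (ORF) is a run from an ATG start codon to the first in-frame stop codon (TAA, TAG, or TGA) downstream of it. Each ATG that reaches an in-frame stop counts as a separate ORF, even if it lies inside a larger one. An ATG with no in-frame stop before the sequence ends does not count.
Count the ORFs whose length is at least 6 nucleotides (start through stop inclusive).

2

Frame 1: TCA CGT CGT TGG ACT TGC GCC TAT AAT GCC CTA TTA GTG TCA ACA TTA GAC ACG TTA CAT GCA GTG GTG ATA GGT ACC TGT — no ATG→stop ORF.
Frame 2: CAC GTC GTT GGA CTT GCG CCT ATA ATG CCC TAT TAG TGT CAA CAT TAG ACA CGT TAC ATG CAG TGG TGA TAG GTA CCT GTT — ATG at 26, stop TAG at 35 → 12 nt; ATG at 59, stop TGA at 68 → 12 nt.
Frame 3: ACG TCG TTG GAC TTG CGC CTA TAA TGC CCT ATT AGT GTC AAC ATT AGA CAC GTT ACA TGC AGT GGT GAT AGG TAC CTG — no ATG→stop ORF.
ORFs ≥ 6 nucleotides: frame 2 26–37 (12 nucleotides), frame 2 59–70 (12 nucleotides). Count = 2.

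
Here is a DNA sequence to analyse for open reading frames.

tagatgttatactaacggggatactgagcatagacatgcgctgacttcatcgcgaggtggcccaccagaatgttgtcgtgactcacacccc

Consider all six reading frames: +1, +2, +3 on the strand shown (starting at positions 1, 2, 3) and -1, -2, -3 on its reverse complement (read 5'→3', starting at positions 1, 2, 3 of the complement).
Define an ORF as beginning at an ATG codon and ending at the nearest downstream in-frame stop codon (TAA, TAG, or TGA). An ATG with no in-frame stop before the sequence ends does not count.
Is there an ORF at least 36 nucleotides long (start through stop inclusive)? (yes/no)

Reverse complement (5'→3'): GGGGTGTGAGTCACGACAACATTCTGGTGGGCCACCTCGCGATGAAGTCAGCGCATGTCTATGCTCAGTATCCCCGTTAGTATAACATCTA
Frame +1: TAG ATG TTA TAC TAA CGG GGA TAC TGA GCA TAG ACA TGC GCT GAC TTC ATC GCG AGG TGG CCC ACC AGA ATG TTG TCG TGA CTC ACA CCC — ATG at 4, stop TAA at 13 → 12 nt; ATG at 70, stop TGA at 79 → 12 nt.
Frame +2: AGA TGT TAT ACT AAC GGG GAT ACT GAG CAT AGA CAT GCG CTG ACT TCA TCG CGA GGT GGC CCA CCA GAA TGT TGT CGT GAC TCA CAC CCC — no ATG→stop ORF.
Frame +3: GAT GTT ATA CTA ACG GGG ATA CTG AGC ATA GAC ATG CGC TGA CTT CAT CGC GAG GTG GCC CAC CAG AAT GTT GTC GTG ACT CAC ACC — ATG at 36, stop TGA at 42 → 9 nt.
Frame -1: GGG GTG TGA GTC ACG ACA ACA TTC TGG TGG GCC ACC TCG CGA TGA AGT CAG CGC ATG TCT ATG CTC AGT ATC CCC GTT AGT ATA ACA TCT — no ATG→stop ORF.
Frame -2: GGG TGT GAG TCA CGA CAA CAT TCT GGT GGG CCA CCT CGC GAT GAA GTC AGC GCA TGT CTA TGC TCA GTA TCC CCG TTA GTA TAA CAT CTA — no ATG→stop ORF.
Frame -3: GGT GTG AGT CAC GAC AAC ATT CTG GTG GGC CAC CTC GCG ATG AAG TCA GCG CAT GTC TAT GCT CAG TAT CCC CGT TAG TAT AAC ATC — ATG at 42, stop TAG at 78 → 39 nt.
Frame -3 has an ORF of 39 nucleotides (positions 42–80) ≥ 36, so yes.

yes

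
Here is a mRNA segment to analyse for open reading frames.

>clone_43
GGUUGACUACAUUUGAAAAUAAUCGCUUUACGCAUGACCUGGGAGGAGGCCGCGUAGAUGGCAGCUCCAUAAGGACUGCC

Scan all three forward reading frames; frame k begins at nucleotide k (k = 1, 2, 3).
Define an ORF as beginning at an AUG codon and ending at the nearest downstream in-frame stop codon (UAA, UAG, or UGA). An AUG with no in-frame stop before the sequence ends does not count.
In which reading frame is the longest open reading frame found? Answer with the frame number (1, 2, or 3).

1

Frame 1: GGU UGA CUA CAU UUG AAA AUA AUC GCU UUA CGC AUG ACC UGG GAG GAG GCC GCG UAG AUG GCA GCU CCA UAA GGA CUG — AUG at 34, stop UAG at 55 → 24 nt; AUG at 58, stop UAA at 70 → 15 nt.
Frame 2: GUU GAC UAC AUU UGA AAA UAA UCG CUU UAC GCA UGA CCU GGG AGG AGG CCG CGU AGA UGG CAG CUC CAU AAG GAC UGC — no AUG→stop ORF.
Frame 3: UUG ACU ACA UUU GAA AAU AAU CGC UUU ACG CAU GAC CUG GGA GGA GGC CGC GUA GAU GGC AGC UCC AUA AGG ACU GCC — no AUG→stop ORF.
Longest ORF is 24 nt in frame 1 (positions 34–57).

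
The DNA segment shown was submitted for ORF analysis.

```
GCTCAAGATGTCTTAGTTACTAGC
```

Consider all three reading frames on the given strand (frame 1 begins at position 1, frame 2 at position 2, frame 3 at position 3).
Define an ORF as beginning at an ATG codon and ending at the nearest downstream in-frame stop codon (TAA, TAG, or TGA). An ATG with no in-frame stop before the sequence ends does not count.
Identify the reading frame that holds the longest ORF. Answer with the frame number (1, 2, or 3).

Frame 1: GCT CAA GAT GTC TTA GTT ACT AGC — no ATG→stop ORF.
Frame 2: CTC AAG ATG TCT TAG TTA CTA — ATG at 8, stop TAG at 14 → 9 nt.
Frame 3: TCA AGA TGT CTT AGT TAC TAG — no ATG→stop ORF.
Longest ORF is 9 nt in frame 2 (positions 8–16).

2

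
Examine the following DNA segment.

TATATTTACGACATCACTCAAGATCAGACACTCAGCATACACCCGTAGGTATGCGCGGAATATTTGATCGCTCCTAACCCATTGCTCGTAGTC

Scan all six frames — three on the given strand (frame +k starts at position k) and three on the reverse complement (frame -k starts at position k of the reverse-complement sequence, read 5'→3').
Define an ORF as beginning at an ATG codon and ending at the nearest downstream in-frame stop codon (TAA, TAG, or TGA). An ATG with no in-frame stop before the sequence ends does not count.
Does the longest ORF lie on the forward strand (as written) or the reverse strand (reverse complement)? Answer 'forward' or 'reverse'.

forward

Reverse complement (5'→3'): GACTACGAGCAATGGGTTAGGAGCGATCAAATATTCCGCGCATACCTACGGGTGTATGCTGAGTGTCTGATCTTGAGTGATGTCGTAAATATA
Frame +1: TAT ATT TAC GAC ATC ACT CAA GAT CAG ACA CTC AGC ATA CAC CCG TAG GTA TGC GCG GAA TAT TTG ATC GCT CCT AAC CCA TTG CTC GTA GTC — no ATG→stop ORF.
Frame +2: ATA TTT ACG ACA TCA CTC AAG ATC AGA CAC TCA GCA TAC ACC CGT AGG TAT GCG CGG AAT ATT TGA TCG CTC CTA ACC CAT TGC TCG TAG — no ATG→stop ORF.
Frame +3: TAT TTA CGA CAT CAC TCA AGA TCA GAC ACT CAG CAT ACA CCC GTA GGT ATG CGC GGA ATA TTT GAT CGC TCC TAA CCC ATT GCT CGT AGT — ATG at 51, stop TAA at 75 → 27 nt.
Frame -1: GAC TAC GAG CAA TGG GTT AGG AGC GAT CAA ATA TTC CGC GCA TAC CTA CGG GTG TAT GCT GAG TGT CTG ATC TTG AGT GAT GTC GTA AAT ATA — no ATG→stop ORF.
Frame -2: ACT ACG AGC AAT GGG TTA GGA GCG ATC AAA TAT TCC GCG CAT ACC TAC GGG TGT ATG CTG AGT GTC TGA TCT TGA GTG ATG TCG TAA ATA — ATG at 56, stop TGA at 68 → 15 nt; ATG at 80, stop TAA at 86 → 9 nt.
Frame -3: CTA CGA GCA ATG GGT TAG GAG CGA TCA AAT ATT CCG CGC ATA CCT ACG GGT GTA TGC TGA GTG TCT GAT CTT GAG TGA TGT CGT AAA TAT — ATG at 12, stop TAG at 18 → 9 nt.
Forward-strand max 27 nt; reverse-strand max 15 nt. The forward strand has the longer ORF.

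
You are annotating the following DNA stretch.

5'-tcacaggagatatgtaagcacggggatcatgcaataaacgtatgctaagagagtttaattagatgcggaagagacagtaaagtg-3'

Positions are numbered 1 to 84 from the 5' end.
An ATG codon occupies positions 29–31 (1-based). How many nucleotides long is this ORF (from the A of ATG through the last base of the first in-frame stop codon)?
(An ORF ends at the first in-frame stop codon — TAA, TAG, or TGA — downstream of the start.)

9

Codons from position 29: ATG (29–31), CAA (32–34), TAA (35–37).
TAA is the first in-frame stop; ORF spans 29–37, 9 nucleotides.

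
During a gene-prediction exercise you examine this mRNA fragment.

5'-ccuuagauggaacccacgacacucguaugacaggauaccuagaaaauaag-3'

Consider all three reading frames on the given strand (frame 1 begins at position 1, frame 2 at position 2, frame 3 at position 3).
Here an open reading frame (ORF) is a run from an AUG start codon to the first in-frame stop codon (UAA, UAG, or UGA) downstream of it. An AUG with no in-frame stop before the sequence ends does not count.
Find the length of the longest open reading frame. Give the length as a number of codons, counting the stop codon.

8

Frame 1: CCU UAG AUG GAA CCC ACG ACA CUC GUA UGA CAG GAU ACC UAG AAA AUA — AUG at 7, stop UGA at 28 → 24 nt.
Frame 2: CUU AGA UGG AAC CCA CGA CAC UCG UAU GAC AGG AUA CCU AGA AAA UAA — no AUG→stop ORF.
Frame 3: UUA GAU GGA ACC CAC GAC ACU CGU AUG ACA GGA UAC CUA GAA AAU AAG — no AUG→stop ORF.
Longest: frame 1, positions 7–30, 24 nt = 8 codons = 7 aa. → 8 codons.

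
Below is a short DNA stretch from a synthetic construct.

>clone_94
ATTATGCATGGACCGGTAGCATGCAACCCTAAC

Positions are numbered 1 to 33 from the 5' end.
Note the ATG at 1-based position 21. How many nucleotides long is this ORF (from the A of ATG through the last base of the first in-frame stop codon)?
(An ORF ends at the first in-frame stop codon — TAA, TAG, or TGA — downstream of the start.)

12

Codons from position 21: ATG (21–23), CAA (24–26), CCC (27–29), TAA (30–32).
TAA is the first in-frame stop; ORF spans 21–32, 12 nucleotides.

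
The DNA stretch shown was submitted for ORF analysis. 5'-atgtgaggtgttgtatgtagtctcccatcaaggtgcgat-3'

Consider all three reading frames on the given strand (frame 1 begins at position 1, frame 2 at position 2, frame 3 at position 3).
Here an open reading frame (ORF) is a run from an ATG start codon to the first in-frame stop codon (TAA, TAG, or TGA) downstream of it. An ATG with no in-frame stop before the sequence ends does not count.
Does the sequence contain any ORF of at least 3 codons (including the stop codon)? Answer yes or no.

no

Frame 1: ATG TGA GGT GTT GTA TGT AGT CTC CCA TCA AGG TGC GAT — ATG at 1, stop TGA at 4 → 6 nt.
Frame 2: TGT GAG GTG TTG TAT GTA GTC TCC CAT CAA GGT GCG — no ATG→stop ORF.
Frame 3: GTG AGG TGT TGT ATG TAG TCT CCC ATC AAG GTG CGA — ATG at 15, stop TAG at 18 → 6 nt.
Largest ORF found is 2 codons < 3, so no.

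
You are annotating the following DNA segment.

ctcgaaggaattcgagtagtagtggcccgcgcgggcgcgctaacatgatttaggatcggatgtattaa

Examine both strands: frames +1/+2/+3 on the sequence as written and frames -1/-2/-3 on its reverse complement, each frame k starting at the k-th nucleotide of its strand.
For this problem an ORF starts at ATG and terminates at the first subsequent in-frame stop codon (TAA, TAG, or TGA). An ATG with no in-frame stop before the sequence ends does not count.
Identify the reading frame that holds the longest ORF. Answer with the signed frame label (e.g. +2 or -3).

+3

Reverse complement (5'→3'): TTAATACATCCGATCCTAAATCATGTTAGCGCGCCCGCGCGGGCCACTACTACTCGAATTCCTTCGAG
Frame +1: CTC GAA GGA ATT CGA GTA GTA GTG GCC CGC GCG GGC GCG CTA ACA TGA TTT AGG ATC GGA TGT ATT — no ATG→stop ORF.
Frame +2: TCG AAG GAA TTC GAG TAG TAG TGG CCC GCG CGG GCG CGC TAA CAT GAT TTA GGA TCG GAT GTA TTA — no ATG→stop ORF.
Frame +3: CGA AGG AAT TCG AGT AGT AGT GGC CCG CGC GGG CGC GCT AAC ATG ATT TAG GAT CGG ATG TAT TAA — ATG at 45, stop TAG at 51 → 9 nt; ATG at 60, stop TAA at 66 → 9 nt.
Frame -1: TTA ATA CAT CCG ATC CTA AAT CAT GTT AGC GCG CCC GCG CGG GCC ACT ACT ACT CGA ATT CCT TCG — no ATG→stop ORF.
Frame -2: TAA TAC ATC CGA TCC TAA ATC ATG TTA GCG CGC CCG CGC GGG CCA CTA CTA CTC GAA TTC CTT CGA — no ATG→stop ORF.
Frame -3: AAT ACA TCC GAT CCT AAA TCA TGT TAG CGC GCC CGC GCG GGC CAC TAC TAC TCG AAT TCC TTC GAG — no ATG→stop ORF.
Longest ORF is 9 nt in frame +3 (positions 45–53).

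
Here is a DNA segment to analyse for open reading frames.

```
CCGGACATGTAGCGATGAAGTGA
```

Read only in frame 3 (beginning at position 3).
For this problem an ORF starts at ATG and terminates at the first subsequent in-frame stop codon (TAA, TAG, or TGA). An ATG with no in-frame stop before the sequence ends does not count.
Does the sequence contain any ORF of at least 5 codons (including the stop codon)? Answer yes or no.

no

Frame 3: GGA CAT GTA GCG ATG AAG TGA — ATG at 15, stop TGA at 21 → 9 nt.
Largest ORF found is 3 codons < 5, so no.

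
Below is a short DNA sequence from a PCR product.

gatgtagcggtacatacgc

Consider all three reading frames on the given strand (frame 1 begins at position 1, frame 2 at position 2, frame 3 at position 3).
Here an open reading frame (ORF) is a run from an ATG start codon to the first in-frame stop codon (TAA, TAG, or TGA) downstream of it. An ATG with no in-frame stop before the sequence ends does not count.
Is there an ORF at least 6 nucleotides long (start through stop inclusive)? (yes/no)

Frame 1: GAT GTA GCG GTA CAT ACG — no ATG→stop ORF.
Frame 2: ATG TAG CGG TAC ATA CGC — ATG at 2, stop TAG at 5 → 6 nt.
Frame 3: TGT AGC GGT ACA TAC — no ATG→stop ORF.
Frame 2 has an ORF of 6 nucleotides (positions 2–7) ≥ 6, so yes.

yes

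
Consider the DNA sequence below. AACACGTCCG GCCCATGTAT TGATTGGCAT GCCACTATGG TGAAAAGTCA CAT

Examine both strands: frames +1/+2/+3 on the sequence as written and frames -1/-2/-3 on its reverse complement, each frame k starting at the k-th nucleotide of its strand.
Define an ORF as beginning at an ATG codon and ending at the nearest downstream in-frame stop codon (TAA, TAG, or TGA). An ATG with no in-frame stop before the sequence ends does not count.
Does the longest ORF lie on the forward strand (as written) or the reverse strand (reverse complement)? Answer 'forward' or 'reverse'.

forward

Reverse complement (5'→3'): ATGTGACTTTTCACCATAGTGGCATGCCAATCAATACATGGGCCGGACGTGTT
Frame +1: AAC ACG TCC GGC CCA TGT ATT GAT TGG CAT GCC ACT ATG GTG AAA AGT CAC — no ATG→stop ORF.
Frame +2: ACA CGT CCG GCC CAT GTA TTG ATT GGC ATG CCA CTA TGG TGA AAA GTC ACA — ATG at 29, stop TGA at 41 → 15 nt.
Frame +3: CAC GTC CGG CCC ATG TAT TGA TTG GCA TGC CAC TAT GGT GAA AAG TCA CAT — ATG at 15, stop TGA at 21 → 9 nt.
Frame -1: ATG TGA CTT TTC ACC ATA GTG GCA TGC CAA TCA ATA CAT GGG CCG GAC GTG — ATG at 1, stop TGA at 4 → 6 nt.
Frame -2: TGT GAC TTT TCA CCA TAG TGG CAT GCC AAT CAA TAC ATG GGC CGG ACG TGT — no ATG→stop ORF.
Frame -3: GTG ACT TTT CAC CAT AGT GGC ATG CCA ATC AAT ACA TGG GCC GGA CGT GTT — no ATG→stop ORF.
Forward-strand max 15 nt; reverse-strand max 6 nt. The forward strand has the longer ORF.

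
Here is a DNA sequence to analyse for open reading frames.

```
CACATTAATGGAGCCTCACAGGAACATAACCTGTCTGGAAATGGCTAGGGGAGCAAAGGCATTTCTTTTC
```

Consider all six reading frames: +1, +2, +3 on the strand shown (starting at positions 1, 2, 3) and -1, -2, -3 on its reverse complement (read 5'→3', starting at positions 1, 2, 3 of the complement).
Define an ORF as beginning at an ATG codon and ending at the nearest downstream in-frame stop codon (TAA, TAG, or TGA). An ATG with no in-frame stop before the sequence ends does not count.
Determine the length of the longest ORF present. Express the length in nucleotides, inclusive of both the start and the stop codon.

18

Reverse complement (5'→3'): GAAAAGAAATGCCTTTGCTCCCCTAGCCATTTCCAGACAGGTTATGTTCCTGTGAGGCTCCATTAATGTG
Frame +1: CAC ATT AAT GGA GCC TCA CAG GAA CAT AAC CTG TCT GGA AAT GGC TAG GGG AGC AAA GGC ATT TCT TTT — no ATG→stop ORF.
Frame +2: ACA TTA ATG GAG CCT CAC AGG AAC ATA ACC TGT CTG GAA ATG GCT AGG GGA GCA AAG GCA TTT CTT TTC — no ATG→stop ORF.
Frame +3: CAT TAA TGG AGC CTC ACA GGA ACA TAA CCT GTC TGG AAA TGG CTA GGG GAG CAA AGG CAT TTC TTT — no ATG→stop ORF.
Frame -1: GAA AAG AAA TGC CTT TGC TCC CCT AGC CAT TTC CAG ACA GGT TAT GTT CCT GTG AGG CTC CAT TAA TGT — no ATG→stop ORF.
Frame -2: AAA AGA AAT GCC TTT GCT CCC CTA GCC ATT TCC AGA CAG GTT ATG TTC CTG TGA GGC TCC ATT AAT GTG — ATG at 44, stop TGA at 53 → 12 nt.
Frame -3: AAA GAA ATG CCT TTG CTC CCC TAG CCA TTT CCA GAC AGG TTA TGT TCC TGT GAG GCT CCA TTA ATG — ATG at 9, stop TAG at 24 → 18 nt.
Longest: frame -3, positions 9–26, 18 nt = 6 codons = 5 aa. → 18 nucleotides.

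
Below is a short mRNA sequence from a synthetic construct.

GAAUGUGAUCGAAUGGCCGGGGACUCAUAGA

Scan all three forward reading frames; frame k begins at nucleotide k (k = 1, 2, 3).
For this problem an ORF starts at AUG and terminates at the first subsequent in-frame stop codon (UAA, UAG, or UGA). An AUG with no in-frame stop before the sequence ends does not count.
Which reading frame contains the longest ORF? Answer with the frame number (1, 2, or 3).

Frame 1: GAA UGU GAU CGA AUG GCC GGG GAC UCA UAG — AUG at 13, stop UAG at 28 → 18 nt.
Frame 2: AAU GUG AUC GAA UGG CCG GGG ACU CAU AGA — no AUG→stop ORF.
Frame 3: AUG UGA UCG AAU GGC CGG GGA CUC AUA — AUG at 3, stop UGA at 6 → 6 nt.
Longest ORF is 18 nt in frame 1 (positions 13–30).

1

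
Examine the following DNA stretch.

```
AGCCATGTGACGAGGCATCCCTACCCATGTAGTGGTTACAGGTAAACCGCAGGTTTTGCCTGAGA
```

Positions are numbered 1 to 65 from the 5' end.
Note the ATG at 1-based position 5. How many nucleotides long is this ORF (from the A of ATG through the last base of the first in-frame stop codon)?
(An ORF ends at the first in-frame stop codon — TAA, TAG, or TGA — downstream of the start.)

6

Codons from position 5: ATG (5–7), TGA (8–10).
TGA is the first in-frame stop; ORF spans 5–10, 6 nucleotides.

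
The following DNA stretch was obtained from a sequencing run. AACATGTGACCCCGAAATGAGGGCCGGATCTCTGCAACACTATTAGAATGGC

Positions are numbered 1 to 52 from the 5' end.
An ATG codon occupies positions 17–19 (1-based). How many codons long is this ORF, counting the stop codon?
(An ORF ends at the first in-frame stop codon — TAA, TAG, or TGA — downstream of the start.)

Codons from position 17: ATG (17–19), AGG (20–22), GCC (23–25), GGA (26–28), TCT (29–31), CTG (32–34), CAA (35–37), CAC (38–40), TAT (41–43), TAG (44–46).
TAG is the first in-frame stop; that's 10 codons including the stop.

10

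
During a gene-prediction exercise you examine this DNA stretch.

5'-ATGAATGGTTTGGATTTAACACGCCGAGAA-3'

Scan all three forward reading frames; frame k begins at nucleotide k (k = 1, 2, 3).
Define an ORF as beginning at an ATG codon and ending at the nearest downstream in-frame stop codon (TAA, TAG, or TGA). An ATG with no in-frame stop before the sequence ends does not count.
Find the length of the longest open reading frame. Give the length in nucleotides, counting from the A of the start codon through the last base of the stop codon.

Frame 1: ATG AAT GGT TTG GAT TTA ACA CGC CGA GAA — no ATG→stop ORF.
Frame 2: TGA ATG GTT TGG ATT TAA CAC GCC GAG — ATG at 5, stop TAA at 17 → 15 nt.
Frame 3: GAA TGG TTT GGA TTT AAC ACG CCG AGA — no ATG→stop ORF.
Longest: frame 2, positions 5–19, 15 nt = 5 codons = 4 aa. → 15 nucleotides.

15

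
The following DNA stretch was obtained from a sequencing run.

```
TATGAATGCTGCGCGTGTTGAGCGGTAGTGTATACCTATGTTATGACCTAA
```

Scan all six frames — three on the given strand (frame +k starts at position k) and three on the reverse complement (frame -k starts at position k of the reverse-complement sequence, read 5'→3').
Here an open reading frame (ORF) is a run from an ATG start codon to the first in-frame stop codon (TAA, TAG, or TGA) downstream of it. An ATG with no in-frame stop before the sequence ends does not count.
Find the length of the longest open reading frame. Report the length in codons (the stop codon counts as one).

9

Reverse complement (5'→3'): TTAGGTCATAACATAGGTATACACTACCGCTCAACACGCGCAGCATTCATA
Frame +1: TAT GAA TGC TGC GCG TGT TGA GCG GTA GTG TAT ACC TAT GTT ATG ACC TAA — ATG at 43, stop TAA at 49 → 9 nt.
Frame +2: ATG AAT GCT GCG CGT GTT GAG CGG TAG TGT ATA CCT ATG TTA TGA CCT — ATG at 2, stop TAG at 26 → 27 nt; ATG at 38, stop TGA at 44 → 9 nt.
Frame +3: TGA ATG CTG CGC GTG TTG AGC GGT AGT GTA TAC CTA TGT TAT GAC CTA — no ATG→stop ORF.
Frame -1: TTA GGT CAT AAC ATA GGT ATA CAC TAC CGC TCA ACA CGC GCA GCA TTC ATA — no ATG→stop ORF.
Frame -2: TAG GTC ATA ACA TAG GTA TAC ACT ACC GCT CAA CAC GCG CAG CAT TCA — no ATG→stop ORF.
Frame -3: AGG TCA TAA CAT AGG TAT ACA CTA CCG CTC AAC ACG CGC AGC ATT CAT — no ATG→stop ORF.
Longest: frame +2, positions 2–28, 27 nt = 9 codons = 8 aa. → 9 codons.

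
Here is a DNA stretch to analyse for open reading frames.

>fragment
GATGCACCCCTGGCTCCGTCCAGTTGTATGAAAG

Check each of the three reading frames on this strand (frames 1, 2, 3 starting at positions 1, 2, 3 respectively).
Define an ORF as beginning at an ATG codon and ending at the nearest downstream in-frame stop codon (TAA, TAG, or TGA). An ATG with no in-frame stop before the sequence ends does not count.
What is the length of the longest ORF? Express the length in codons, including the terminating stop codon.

Frame 1: GAT GCA CCC CTG GCT CCG TCC AGT TGT ATG AAA — no ATG→stop ORF.
Frame 2: ATG CAC CCC TGG CTC CGT CCA GTT GTA TGA AAG — ATG at 2, stop TGA at 29 → 30 nt.
Frame 3: TGC ACC CCT GGC TCC GTC CAG TTG TAT GAA — no ATG→stop ORF.
Longest: frame 2, positions 2–31, 30 nt = 10 codons = 9 aa. → 10 codons.

10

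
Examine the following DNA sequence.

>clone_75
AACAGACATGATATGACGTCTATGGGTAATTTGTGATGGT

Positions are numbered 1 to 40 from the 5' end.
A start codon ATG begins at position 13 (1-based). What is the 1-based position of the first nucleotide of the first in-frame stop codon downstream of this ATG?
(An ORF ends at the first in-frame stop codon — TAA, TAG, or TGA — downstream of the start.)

Codons from position 13: ATG (13–15), ACG (16–18), TCT (19–21), ATG (22–24), GGT (25–27), AAT (28–30), TTG (31–33), TGA (34–36).
TGA is a stop codon; it begins at position 34.

34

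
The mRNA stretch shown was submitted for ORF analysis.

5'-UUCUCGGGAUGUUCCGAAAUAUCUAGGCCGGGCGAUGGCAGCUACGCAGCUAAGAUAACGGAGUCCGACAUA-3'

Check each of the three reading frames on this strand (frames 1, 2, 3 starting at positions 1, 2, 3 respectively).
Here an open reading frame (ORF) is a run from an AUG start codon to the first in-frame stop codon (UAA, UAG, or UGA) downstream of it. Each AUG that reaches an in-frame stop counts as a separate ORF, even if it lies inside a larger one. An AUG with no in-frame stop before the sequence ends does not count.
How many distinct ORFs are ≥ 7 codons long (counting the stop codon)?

1

Frame 1: UUC UCG GGA UGU UCC GAA AUA UCU AGG CCG GGC GAU GGC AGC UAC GCA GCU AAG AUA ACG GAG UCC GAC AUA — no AUG→stop ORF.
Frame 2: UCU CGG GAU GUU CCG AAA UAU CUA GGC CGG GCG AUG GCA GCU ACG CAG CUA AGA UAA CGG AGU CCG ACA — AUG at 35, stop UAA at 56 → 24 nt.
Frame 3: CUC GGG AUG UUC CGA AAU AUC UAG GCC GGG CGA UGG CAG CUA CGC AGC UAA GAU AAC GGA GUC CGA CAU — AUG at 9, stop UAG at 24 → 18 nt.
ORFs ≥ 7 codons: frame 2 35–58 (8 codons). Count = 1.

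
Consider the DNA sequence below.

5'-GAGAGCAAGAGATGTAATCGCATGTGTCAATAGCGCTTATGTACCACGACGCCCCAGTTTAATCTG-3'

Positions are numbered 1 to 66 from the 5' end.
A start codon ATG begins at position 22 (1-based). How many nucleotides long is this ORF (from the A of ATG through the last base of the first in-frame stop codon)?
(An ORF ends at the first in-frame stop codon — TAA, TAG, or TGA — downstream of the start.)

12

Codons from position 22: ATG (22–24), TGT (25–27), CAA (28–30), TAG (31–33).
TAG is the first in-frame stop; ORF spans 22–33, 12 nucleotides.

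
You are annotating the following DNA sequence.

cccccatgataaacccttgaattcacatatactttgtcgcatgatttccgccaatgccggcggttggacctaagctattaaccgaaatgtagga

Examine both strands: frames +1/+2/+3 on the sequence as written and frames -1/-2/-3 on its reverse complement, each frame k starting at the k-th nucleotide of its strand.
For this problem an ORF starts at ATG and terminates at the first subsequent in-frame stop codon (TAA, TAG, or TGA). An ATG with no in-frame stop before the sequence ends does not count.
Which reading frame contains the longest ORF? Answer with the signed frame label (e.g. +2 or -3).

+3

Reverse complement (5'→3'): TCCTACATTTCGGTTAATAGCTTAGGTCCAACCGCCGGCATTGGCGGAAATCATGCGACAAAGTATATGTGAATTCAAGGGTTTATCATGGGGG
Frame +1: CCC CCA TGA TAA ACC CTT GAA TTC ACA TAT ACT TTG TCG CAT GAT TTC CGC CAA TGC CGG CGG TTG GAC CTA AGC TAT TAA CCG AAA TGT AGG — no ATG→stop ORF.
Frame +2: CCC CAT GAT AAA CCC TTG AAT TCA CAT ATA CTT TGT CGC ATG ATT TCC GCC AAT GCC GGC GGT TGG ACC TAA GCT ATT AAC CGA AAT GTA GGA — ATG at 41, stop TAA at 71 → 33 nt.
Frame +3: CCC ATG ATA AAC CCT TGA ATT CAC ATA TAC TTT GTC GCA TGA TTT CCG CCA ATG CCG GCG GTT GGA CCT AAG CTA TTA ACC GAA ATG TAG — ATG at 6, stop TGA at 18 → 15 nt; ATG at 54, stop TAG at 90 → 39 nt; ATG at 87, stop TAG at 90 → 6 nt.
Frame -1: TCC TAC ATT TCG GTT AAT AGC TTA GGT CCA ACC GCC GGC ATT GGC GGA AAT CAT GCG ACA AAG TAT ATG TGA ATT CAA GGG TTT ATC ATG GGG — ATG at 67, stop TGA at 70 → 6 nt.
Frame -2: CCT ACA TTT CGG TTA ATA GCT TAG GTC CAA CCG CCG GCA TTG GCG GAA ATC ATG CGA CAA AGT ATA TGT GAA TTC AAG GGT TTA TCA TGG GGG — no ATG→stop ORF.
Frame -3: CTA CAT TTC GGT TAA TAG CTT AGG TCC AAC CGC CGG CAT TGG CGG AAA TCA TGC GAC AAA GTA TAT GTG AAT TCA AGG GTT TAT CAT GGG — no ATG→stop ORF.
Longest ORF is 39 nt in frame +3 (positions 54–92).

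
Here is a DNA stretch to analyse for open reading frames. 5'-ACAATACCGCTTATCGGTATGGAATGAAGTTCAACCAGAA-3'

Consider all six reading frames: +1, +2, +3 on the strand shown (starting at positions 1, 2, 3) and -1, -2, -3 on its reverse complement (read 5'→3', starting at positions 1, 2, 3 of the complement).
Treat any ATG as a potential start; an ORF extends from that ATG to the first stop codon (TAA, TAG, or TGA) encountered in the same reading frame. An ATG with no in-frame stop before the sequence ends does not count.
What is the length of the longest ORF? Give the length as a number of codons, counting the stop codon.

3

Reverse complement (5'→3'): TTCTGGTTGAACTTCATTCCATACCGATAAGCGGTATTGT
Frame +1: ACA ATA CCG CTT ATC GGT ATG GAA TGA AGT TCA ACC AGA — ATG at 19, stop TGA at 25 → 9 nt.
Frame +2: CAA TAC CGC TTA TCG GTA TGG AAT GAA GTT CAA CCA GAA — no ATG→stop ORF.
Frame +3: AAT ACC GCT TAT CGG TAT GGA ATG AAG TTC AAC CAG — no ATG→stop ORF.
Frame -1: TTC TGG TTG AAC TTC ATT CCA TAC CGA TAA GCG GTA TTG — no ATG→stop ORF.
Frame -2: TCT GGT TGA ACT TCA TTC CAT ACC GAT AAG CGG TAT TGT — no ATG→stop ORF.
Frame -3: CTG GTT GAA CTT CAT TCC ATA CCG ATA AGC GGT ATT — no ATG→stop ORF.
Longest: frame +1, positions 19–27, 9 nt = 3 codons = 2 aa. → 3 codons.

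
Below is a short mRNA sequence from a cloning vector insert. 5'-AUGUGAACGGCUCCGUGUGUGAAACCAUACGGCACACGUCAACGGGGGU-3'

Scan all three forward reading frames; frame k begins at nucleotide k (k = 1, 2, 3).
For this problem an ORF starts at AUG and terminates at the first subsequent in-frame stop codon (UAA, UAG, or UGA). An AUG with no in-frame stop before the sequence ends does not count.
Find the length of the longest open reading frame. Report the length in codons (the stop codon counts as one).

2

Frame 1: AUG UGA ACG GCU CCG UGU GUG AAA CCA UAC GGC ACA CGU CAA CGG GGG — AUG at 1, stop UGA at 4 → 6 nt.
Frame 2: UGU GAA CGG CUC CGU GUG UGA AAC CAU ACG GCA CAC GUC AAC GGG GGU — no AUG→stop ORF.
Frame 3: GUG AAC GGC UCC GUG UGU GAA ACC AUA CGG CAC ACG UCA ACG GGG — no AUG→stop ORF.
Longest: frame 1, positions 1–6, 6 nt = 2 codons = 1 aa. → 2 codons.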